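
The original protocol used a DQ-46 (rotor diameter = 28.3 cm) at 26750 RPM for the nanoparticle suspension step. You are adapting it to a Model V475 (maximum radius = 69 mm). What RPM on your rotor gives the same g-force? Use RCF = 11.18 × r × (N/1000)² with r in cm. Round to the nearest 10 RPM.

Original rotor: r = 28.3 / 2 = 14.15 cm
RCF_original = 11.18 × 14.15 × (26.75)² = 11.18 × 14.15 × 715.5625 ≈ 113,199.8 × g
Your rotor: r = 69 mm = 6.9 cm
113,199.8 = 11.18 × 6.9 × (N/1000)²
(N/1000)² = 113,199.8 / 77.142 = 1467.421
N = 1000 × √1467.421 ≈ 38,306.9

≈ 38310 RPM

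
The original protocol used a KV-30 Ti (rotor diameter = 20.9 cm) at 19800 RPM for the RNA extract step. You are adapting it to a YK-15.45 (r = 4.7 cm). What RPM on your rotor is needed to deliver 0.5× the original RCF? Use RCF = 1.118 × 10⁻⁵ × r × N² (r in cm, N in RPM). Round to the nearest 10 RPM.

≈ 20880 RPM

Original rotor: r = 20.9 / 2 = 10.45 cm
RCF = 1.118 × 10⁻⁵ × r × N²
RCF_original = 1.118 × 10⁻⁵ × 10.45 × (19800)² = 1.118 × 10⁻⁵ × 10.45 × 392,040,000 ≈ 45,802.4 × g
Target RCF = 0.5 × 45,802.4 ≈ 22,901.2 × g
22,901.2 = 1.118 × 10⁻⁵ × 4.7 × N²
N² = 22,901.2 / (5.2546 × 10⁻⁵) = 435,831,462
N ≈ √435,831,462 ≈ 20,876.6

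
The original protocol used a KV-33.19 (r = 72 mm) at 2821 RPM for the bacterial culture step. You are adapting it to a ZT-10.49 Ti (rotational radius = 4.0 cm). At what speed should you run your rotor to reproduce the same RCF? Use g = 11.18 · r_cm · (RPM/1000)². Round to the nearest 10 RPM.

Original rotor: r = 72 mm = 7.2 cm
RCF_original = 11.18 × 7.2 × (2.821)² = 11.18 × 7.2 × 7.958041 ≈ 640.6 × g
640.6 = 11.18 × 4 × (N/1000)²
(N/1000)² = 640.6 / 44.72 = 14.32469
N = 1000 × √14.32469 ≈ 3,784.8

≈ 3780 RPM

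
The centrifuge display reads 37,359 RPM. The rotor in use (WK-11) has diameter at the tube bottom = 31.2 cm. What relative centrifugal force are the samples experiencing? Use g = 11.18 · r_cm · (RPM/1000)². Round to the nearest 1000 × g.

r = 31.2 / 2 = 15.6 cm
RCF = 11.18 × 15.6 × (37.359)² = 11.18 × 15.6 × 1,395.694881 ≈ 243,420.4 × g

243000 ×g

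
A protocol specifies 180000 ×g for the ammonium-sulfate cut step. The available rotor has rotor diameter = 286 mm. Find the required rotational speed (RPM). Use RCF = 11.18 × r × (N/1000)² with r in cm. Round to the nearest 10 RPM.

N ≈ 33550 RPM

r = 286 mm / 2 = 143 mm = 14.3 cm
180,000 = 11.18 × 14.3 × (N/1000)²
(N/1000)² = 180,000 / 159.874 = 1125.887
N = 1000 × √1125.887 ≈ 33,554.2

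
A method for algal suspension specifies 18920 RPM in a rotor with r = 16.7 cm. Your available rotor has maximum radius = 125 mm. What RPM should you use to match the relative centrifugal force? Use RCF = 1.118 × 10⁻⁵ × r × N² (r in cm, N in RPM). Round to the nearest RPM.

21869 RPM

RCF = 1.118 × 10⁻⁵ × r × N²
RCF_original = 1.118 × 10⁻⁵ × 16.7 × (18920)² = 1.118 × 10⁻⁵ × 16.7 × 357,966,400 ≈ 66,834.5 × g
Your rotor: r = 125 mm = 12.5 cm
66,834.5 = 1.118 × 10⁻⁵ × 12.5 × N²
N² = 66,834.5 / (13.975 × 10⁻⁵) = 478,243,292
N ≈ √478,243,292 ≈ 21,868.8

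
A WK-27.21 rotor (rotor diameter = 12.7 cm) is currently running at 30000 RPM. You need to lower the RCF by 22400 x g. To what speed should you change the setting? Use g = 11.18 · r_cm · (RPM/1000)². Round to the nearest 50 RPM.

r = 12.7 / 2 = 6.35 cm
Current RCF = 11.18 × 6.35 × (30)² = 11.18 × 6.35 × 900 ≈ 63,893.7 × g
Target RCF = 63,893.7 − 22,400 = 41,493.7 × g
(N/1000)² = 41,493.7 / 70.993 = 584.4759
N = 1000 × √584.4759 ≈ 24,175.9

24200 RPM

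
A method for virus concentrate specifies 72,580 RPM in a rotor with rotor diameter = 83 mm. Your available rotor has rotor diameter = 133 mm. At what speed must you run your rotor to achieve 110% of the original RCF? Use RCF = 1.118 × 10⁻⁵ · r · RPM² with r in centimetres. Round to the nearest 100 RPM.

≈ 60100 RPM

Original rotor: r = 83 mm / 2 = 41.5 mm = 4.15 cm
RCF = 1.118 × 10⁻⁵ × r × N²
RCF_original = 1.118 × 10⁻⁵ × 4.15 × (72580)² = 1.118 × 10⁻⁵ × 4.15 × 5,267,856,400 ≈ 244,412.7 × g
Target RCF = 1.1 × 244,412.7 ≈ 268,854 × g
Your rotor: r = 133 mm / 2 = 66.5 mm = 6.65 cm
268,854 = 1.118 × 10⁻⁵ × 6.65 × N²
N² = 268,854 / (7.4347 × 10⁻⁵) = 3,616,205,092
N ≈ √3,616,205,092 ≈ 60,134.9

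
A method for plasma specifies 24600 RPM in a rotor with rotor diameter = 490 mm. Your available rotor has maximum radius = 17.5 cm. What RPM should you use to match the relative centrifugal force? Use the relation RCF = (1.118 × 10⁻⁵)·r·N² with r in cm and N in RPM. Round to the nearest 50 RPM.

≈ 29100 RPM

Original rotor: r = 490 mm / 2 = 245 mm = 24.5 cm
RCF = 1.118 × 10⁻⁵ × r × N²
RCF_original = 1.118 × 10⁻⁵ × 24.5 × (24600)² = 1.118 × 10⁻⁵ × 24.5 × 605,160,000 ≈ 165,759.4 × g
165,759.4 = 1.118 × 10⁻⁵ × 17.5 × N²
N² = 165,759.4 / (19.565 × 10⁻⁵) = 847,224,125
N ≈ √847,224,125 ≈ 29,107.1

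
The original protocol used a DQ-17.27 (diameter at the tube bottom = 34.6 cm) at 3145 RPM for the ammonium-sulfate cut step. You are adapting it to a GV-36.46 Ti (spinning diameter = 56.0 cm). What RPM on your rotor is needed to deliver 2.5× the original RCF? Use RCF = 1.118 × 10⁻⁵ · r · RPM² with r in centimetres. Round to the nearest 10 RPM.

Original rotor: r = 34.6 / 2 = 17.3 cm
RCF = 1.118 × 10⁻⁵ × r × N²
RCF_original = 1.118 × 10⁻⁵ × 17.3 × (3145)² = 1.118 × 10⁻⁵ × 17.3 × 9,891,025 ≈ 1,913.1 × g
Target RCF = 2.5 × 1,913.1 ≈ 4,782.8 × g
Your rotor: r = 56.0 / 2 = 28 cm
4,782.8 = 1.118 × 10⁻⁵ × 28 × N²
N² = 4,782.8 / (31.304 × 10⁻⁵) = 15,278,559
N ≈ √15,278,559 ≈ 3,908.8

≈ 3910 RPM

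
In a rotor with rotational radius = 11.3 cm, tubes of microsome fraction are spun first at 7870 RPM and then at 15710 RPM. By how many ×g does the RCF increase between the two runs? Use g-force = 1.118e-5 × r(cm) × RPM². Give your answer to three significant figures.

RCF₁ = 1.118 × 10⁻⁵ × 11.3 × (7870)² = 1.118 × 10⁻⁵ × 11.3 × 61,936,900 ≈ 7,824.7 × g
RCF₂ = 1.118 × 10⁻⁵ × 11.3 × (15710)² = 1.118 × 10⁻⁵ × 11.3 × 246,804,100 ≈ 31,179.7 × g
Increase = 31,179.7 − 7,824.7 = 23,355

≈ 23400 ×g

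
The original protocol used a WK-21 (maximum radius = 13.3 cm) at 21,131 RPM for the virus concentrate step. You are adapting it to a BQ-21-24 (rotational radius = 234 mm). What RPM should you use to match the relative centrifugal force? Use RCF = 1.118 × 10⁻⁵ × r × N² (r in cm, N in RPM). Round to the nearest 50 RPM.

RCF = 1.118 × 10⁻⁵ × r × N²
RCF_original = 1.118 × 10⁻⁵ × 13.3 × (21131)² = 1.118 × 10⁻⁵ × 13.3 × 446,519,161 ≈ 66,394.7 × g
Your rotor: r = 234 mm = 23.4 cm
66,394.7 = 1.118 × 10⁻⁵ × 23.4 × N²
N² = 66,394.7 / (26.1612 × 10⁻⁵) = 253,790,728
N ≈ √253,790,728 ≈ 15,930.8

≈ 15950 RPM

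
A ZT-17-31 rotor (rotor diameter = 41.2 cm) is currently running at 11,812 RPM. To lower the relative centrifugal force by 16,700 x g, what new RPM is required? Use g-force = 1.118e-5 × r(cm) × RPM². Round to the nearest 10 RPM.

≈ 8190 RPM

r = 41.2 / 2 = 20.6 cm
Current RCF = 1.118 × 10⁻⁵ × 20.6 × (11812)² = 1.118 × 10⁻⁵ × 20.6 × 139,523,344 ≈ 32,133.3 × g
Target RCF = 32,133.3 − 16,700 = 15,433.3 × g
N² = 15,433.3 / (23.0308 × 10⁻⁵) = 67,011,567
N ≈ √67,011,567 ≈ 8,186.1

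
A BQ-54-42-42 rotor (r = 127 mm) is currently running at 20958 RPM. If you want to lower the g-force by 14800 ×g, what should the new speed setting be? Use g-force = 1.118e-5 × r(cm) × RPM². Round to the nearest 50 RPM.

N₂ ≈ 18300 RPM

r = 127 mm = 12.7 cm
Current RCF = 1.118 × 10⁻⁵ × 12.7 × (20958)² = 1.118 × 10⁻⁵ × 12.7 × 439,237,764 ≈ 62,365.6 × g
Target RCF = 62,365.6 − 14,800 = 47,565.6 × g
N² = 47,565.6 / (14.1986 × 10⁻⁵) = 335,002,042
N ≈ √335,002,042 ≈ 18,303.1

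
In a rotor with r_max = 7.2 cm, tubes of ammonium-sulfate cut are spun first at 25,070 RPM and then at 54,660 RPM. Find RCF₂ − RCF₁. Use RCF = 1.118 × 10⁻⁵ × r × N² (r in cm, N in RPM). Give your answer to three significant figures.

190000 × g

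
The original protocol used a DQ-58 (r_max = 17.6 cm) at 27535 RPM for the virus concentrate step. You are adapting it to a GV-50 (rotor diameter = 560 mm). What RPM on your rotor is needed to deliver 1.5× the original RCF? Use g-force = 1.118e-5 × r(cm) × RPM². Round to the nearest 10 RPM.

RCF = 1.118 × 10⁻⁵ × r × N²
RCF_original = 1.118 × 10⁻⁵ × 17.6 × (27535)² = 1.118 × 10⁻⁵ × 17.6 × 758,176,225 ≈ 149,184.8 × g
Target RCF = 1.5 × 149,184.8 ≈ 223,777.2 × g
Your rotor: r = 560 mm / 2 = 280 mm = 28 cm
223,777.2 = 1.118 × 10⁻⁵ × 28 × N²
N² = 223,777.2 / (31.304 × 10⁻⁵) = 714,851,776
N ≈ √714,851,776 ≈ 26,736.7

26740 RPM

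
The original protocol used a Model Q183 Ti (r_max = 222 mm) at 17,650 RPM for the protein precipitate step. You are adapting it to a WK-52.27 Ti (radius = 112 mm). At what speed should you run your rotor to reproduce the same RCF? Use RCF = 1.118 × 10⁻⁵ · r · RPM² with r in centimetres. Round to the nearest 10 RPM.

Original rotor: r = 222 mm = 22.2 cm
RCF = 1.118 × 10⁻⁵ × r × N²
RCF_original = 1.118 × 10⁻⁵ × 22.2 × (17650)² = 1.118 × 10⁻⁵ × 22.2 × 311,522,500 ≈ 77,318.6 × g
Your rotor: r = 112 mm = 11.2 cm
77,318.6 = 1.118 × 10⁻⁵ × 11.2 × N²
N² = 77,318.6 / (12.5216 × 10⁻⁵) = 617,481,791
N ≈ √617,481,791 ≈ 24,849.2

24850 RPM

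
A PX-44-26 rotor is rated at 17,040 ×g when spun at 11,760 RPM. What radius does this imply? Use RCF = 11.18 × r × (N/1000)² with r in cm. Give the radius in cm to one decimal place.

r ≈ 11.0 cm

17040 = 11.18 × r × (11.76)²
r = 17040 / (11.18 × 138.2976) = 17040 / 1546.167 ≈ 11.021 cm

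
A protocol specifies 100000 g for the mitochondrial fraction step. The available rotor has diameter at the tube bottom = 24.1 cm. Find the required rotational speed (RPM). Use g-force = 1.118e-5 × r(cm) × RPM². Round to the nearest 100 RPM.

r = 24.1 / 2 = 12.05 cm
RCF = 1.118 × 10⁻⁵ × r × N²
100,000 = 1.118 × 10⁻⁵ × 12.05 × N²
N² = 100,000 / (13.4719 × 10⁻⁵) = 742,285,795
N ≈ √742,285,795 ≈ 27,244.9

≈ 27200 RPM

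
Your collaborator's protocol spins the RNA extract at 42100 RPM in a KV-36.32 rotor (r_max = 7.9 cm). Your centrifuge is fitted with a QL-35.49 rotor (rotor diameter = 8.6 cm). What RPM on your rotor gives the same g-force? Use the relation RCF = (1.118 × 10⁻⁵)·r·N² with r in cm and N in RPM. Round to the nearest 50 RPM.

≈ 57050 RPM

RCF_original = 1.118 × 10⁻⁵ × 7.9 × (42100)² = 1.118 × 10⁻⁵ × 7.9 × 1,772,410,000 ≈ 156,542.8 × g
Your rotor: r = 8.6 / 2 = 4.3 cm
156,542.8 = 1.118 × 10⁻⁵ × 4.3 × N²
N² = 156,542.8 / (4.8074 × 10⁻⁵) = 3,256,288,222
N ≈ √3,256,288,222 ≈ 57,063.9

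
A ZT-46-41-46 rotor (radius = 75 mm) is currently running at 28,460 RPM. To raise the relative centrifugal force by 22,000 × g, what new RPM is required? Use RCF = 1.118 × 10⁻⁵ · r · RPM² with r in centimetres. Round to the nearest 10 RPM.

r = 75 mm = 7.5 cm
Current RCF = 1.118 × 10⁻⁵ × 7.5 × (28460)² = 1.118 × 10⁻⁵ × 7.5 × 809,971,600 ≈ 67,916.1 × g
Target RCF = 67,916.1 + 22,000 = 89,916.1 × g
N² = 89,916.1 / (8.385 × 10⁻⁵) = 1,072,344,663
N ≈ √1,072,344,663 ≈ 32,746.7

32750 RPM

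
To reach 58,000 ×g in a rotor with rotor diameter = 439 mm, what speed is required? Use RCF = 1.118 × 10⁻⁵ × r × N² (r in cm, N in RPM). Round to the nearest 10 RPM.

≈ 15370 RPM

r = 439 mm / 2 = 219.5 mm = 21.95 cm
58,000 = 1.118 × 10⁻⁵ × 21.95 × N²
N² = 58,000 / (24.5401 × 10⁻⁵) = 236,347,855
N ≈ √236,347,855 ≈ 15,373.6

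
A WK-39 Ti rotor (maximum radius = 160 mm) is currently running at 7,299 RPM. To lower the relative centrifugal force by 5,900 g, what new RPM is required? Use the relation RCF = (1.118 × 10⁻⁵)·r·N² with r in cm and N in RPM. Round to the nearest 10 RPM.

r = 160 mm = 16.0 cm
Current RCF = 1.118 × 10⁻⁵ × 16 × (7299)² = 1.118 × 10⁻⁵ × 16 × 53,275,401 ≈ 9,529.9 × g
Target RCF = 9,529.9 − 5,900 = 3,629.9 × g
N² = 3,629.9 / (17.888 × 10⁻⁵) = 20,292,375
N ≈ √20,292,375 ≈ 4,504.7

≈ 4500 RPM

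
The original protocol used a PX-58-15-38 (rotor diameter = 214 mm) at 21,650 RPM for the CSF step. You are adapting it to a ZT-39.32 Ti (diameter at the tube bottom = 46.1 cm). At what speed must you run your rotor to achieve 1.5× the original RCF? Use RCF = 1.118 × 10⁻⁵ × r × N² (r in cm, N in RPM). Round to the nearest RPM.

Original rotor: r = 214 mm / 2 = 107 mm = 10.7 cm
RCF = 1.118 × 10⁻⁵ × r × N²
RCF_original = 1.118 × 10⁻⁵ × 10.7 × (21650)² = 1.118 × 10⁻⁵ × 10.7 × 468,722,500 ≈ 56,071.4 × g
Target RCF = 1.5 × 56,071.4 ≈ 84,107.1 × g
Your rotor: r = 46.1 / 2 = 23.05 cm
84,107.1 = 1.118 × 10⁻⁵ × 23.05 × N²
N² = 84,107.1 / (25.7699 × 10⁻⁵) = 326,377,285
N ≈ √326,377,285 ≈ 18,065.9

≈ 18066 RPM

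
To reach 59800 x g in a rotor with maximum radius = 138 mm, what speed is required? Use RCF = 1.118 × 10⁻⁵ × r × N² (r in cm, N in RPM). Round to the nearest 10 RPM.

≈ 19690 RPM

r = 138 mm = 13.8 cm
59,800 = 1.118 × 10⁻⁵ × 13.8 × N²
N² = 59,800 / (15.4284 × 10⁻⁵) = 387,596,899
N ≈ √387,596,899 ≈ 19,687.5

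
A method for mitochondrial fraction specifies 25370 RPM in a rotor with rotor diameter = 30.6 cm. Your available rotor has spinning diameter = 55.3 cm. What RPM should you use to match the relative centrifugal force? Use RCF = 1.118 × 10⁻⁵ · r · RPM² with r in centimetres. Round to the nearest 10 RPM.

≈ 18870 RPM

Original rotor: r = 30.6 / 2 = 15.3 cm
RCF = 1.118 × 10⁻⁵ × r × N²
RCF_original = 1.118 × 10⁻⁵ × 15.3 × (25370)² = 1.118 × 10⁻⁵ × 15.3 × 643,636,900 ≈ 110,096.7 × g
Your rotor: r = 55.3 / 2 = 27.65 cm
110,096.7 = 1.118 × 10⁻⁵ × 27.65 × N²
N² = 110,096.7 / (30.9127 × 10⁻⁵) = 356,153,620
N ≈ √356,153,620 ≈ 18,872.0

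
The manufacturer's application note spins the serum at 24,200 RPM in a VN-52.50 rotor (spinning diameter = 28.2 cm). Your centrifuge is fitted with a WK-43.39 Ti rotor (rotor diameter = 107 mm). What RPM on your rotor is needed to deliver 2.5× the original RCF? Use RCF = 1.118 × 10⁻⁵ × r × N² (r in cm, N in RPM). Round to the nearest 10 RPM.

Original rotor: r = 28.2 / 2 = 14.1 cm
RCF_original = 1.118 × 10⁻⁵ × 14.1 × (24200)² = 1.118 × 10⁻⁵ × 14.1 × 585,640,000 ≈ 92,319.1 × g
Target RCF = 2.5 × 92,319.1 ≈ 230,797.8 × g
Your rotor: r = 107 mm / 2 = 53.5 mm = 5.35 cm
230,797.8 = 1.118 × 10⁻⁵ × 5.35 × N²
N² = 230,797.8 / (5.9813 × 10⁻⁵) = 3,858,656,145
N ≈ √3,858,656,145 ≈ 62,118.1

62120 RPM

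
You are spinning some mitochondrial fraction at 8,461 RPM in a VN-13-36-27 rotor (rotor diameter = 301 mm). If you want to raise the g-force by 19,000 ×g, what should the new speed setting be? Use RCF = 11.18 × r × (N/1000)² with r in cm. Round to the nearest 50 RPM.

r = 301 mm / 2 = 150.5 mm = 15.05 cm
Current RCF = 11.18 × 15.05 × (8.461)² = 11.18 × 15.05 × 71.588521 ≈ 12,045.4 × g
Target RCF = 12,045.4 + 19,000 = 31,045.4 × g
(N/1000)² = 31,045.4 / 168.259 = 184.5096
N = 1000 × √184.5096 ≈ 13,583.4

13600 RPM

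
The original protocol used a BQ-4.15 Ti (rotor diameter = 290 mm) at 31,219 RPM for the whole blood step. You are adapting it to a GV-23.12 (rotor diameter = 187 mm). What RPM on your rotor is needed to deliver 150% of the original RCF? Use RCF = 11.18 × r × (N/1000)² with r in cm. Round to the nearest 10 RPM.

Original rotor: r = 290 mm / 2 = 145 mm = 14.5 cm
RCF = 11.18 × r × (N/1000)²
RCF_original = 11.18 × 14.5 × (31.219)² = 11.18 × 14.5 × 974.625961 ≈ 157,996.6 × g
Target RCF = 1.5 × 157,996.6 ≈ 236,994.9 × g
Your rotor: r = 187 mm / 2 = 93.5 mm = 9.35 cm
236,994.9 = 11.18 × 9.35 × (N/1000)²
(N/1000)² = 236,994.9 / 104.533 = 2267.178
N = 1000 × √2267.178 ≈ 47,614.9

47610 RPM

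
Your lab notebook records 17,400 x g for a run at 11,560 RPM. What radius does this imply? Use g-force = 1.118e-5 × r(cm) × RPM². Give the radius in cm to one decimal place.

17400 = 1.118 × 10⁻⁵ × r × (11560)²
r = 17400 / (1.118 × 10⁻⁵ × 133,633,600) = 17400 / 1494.024 ≈ 11.646 cm

≈ 11.6 cm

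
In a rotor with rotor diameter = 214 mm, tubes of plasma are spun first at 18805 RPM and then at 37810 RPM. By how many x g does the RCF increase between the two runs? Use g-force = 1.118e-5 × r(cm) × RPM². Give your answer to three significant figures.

≈ 129000 x g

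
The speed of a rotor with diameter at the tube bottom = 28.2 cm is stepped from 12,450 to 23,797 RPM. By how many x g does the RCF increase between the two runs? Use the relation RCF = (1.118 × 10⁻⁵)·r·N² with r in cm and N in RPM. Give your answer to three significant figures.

r = 28.2 / 2 = 14.1 cm
RCF₁ = 1.118 × 10⁻⁵ × 14.1 × (12450)² = 1.118 × 10⁻⁵ × 14.1 × 155,002,500 ≈ 24,434.3 × g
RCF₂ = 1.118 × 10⁻⁵ × 14.1 × (23797)² = 1.118 × 10⁻⁵ × 14.1 × 566,297,209 ≈ 89,270 × g
Increase = 89,270 − 24,434.3 = 64,835.7

≈ 64800 x g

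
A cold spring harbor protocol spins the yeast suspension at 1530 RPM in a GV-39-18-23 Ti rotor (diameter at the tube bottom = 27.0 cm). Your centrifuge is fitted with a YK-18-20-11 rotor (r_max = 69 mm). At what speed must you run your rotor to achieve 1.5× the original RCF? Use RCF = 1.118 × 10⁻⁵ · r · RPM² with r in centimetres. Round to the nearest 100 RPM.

Original rotor: r = 27.0 / 2 = 13.5 cm
RCF_original = 1.118 × 10⁻⁵ × 13.5 × (1530)² = 1.118 × 10⁻⁵ × 13.5 × 2,340,900 ≈ 353.3 × g
Target RCF = 1.5 × 353.3 ≈ 530 × g
Your rotor: r = 69 mm = 6.9 cm
530 = 1.118 × 10⁻⁵ × 6.9 × N²
N² = 530 / (7.7142 × 10⁻⁵) = 6,870,447
N ≈ √6,870,447 ≈ 2,621.2

2600 RPM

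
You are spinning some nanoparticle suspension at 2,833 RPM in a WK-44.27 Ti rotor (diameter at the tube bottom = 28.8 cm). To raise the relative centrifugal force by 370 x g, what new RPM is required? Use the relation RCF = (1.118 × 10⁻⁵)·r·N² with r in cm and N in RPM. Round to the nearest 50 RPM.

3200 RPM

r = 28.8 / 2 = 14.4 cm
Current RCF = 1.118 × 10⁻⁵ × 14.4 × (2833)² = 1.118 × 10⁻⁵ × 14.4 × 8,025,889 ≈ 1,292.1 × g
Target RCF = 1,292.1 + 370 = 1,662.1 × g
N² = 1,662.1 / (16.0992 × 10⁻⁵) = 10,324,115
N ≈ √10,324,115 ≈ 3,213.1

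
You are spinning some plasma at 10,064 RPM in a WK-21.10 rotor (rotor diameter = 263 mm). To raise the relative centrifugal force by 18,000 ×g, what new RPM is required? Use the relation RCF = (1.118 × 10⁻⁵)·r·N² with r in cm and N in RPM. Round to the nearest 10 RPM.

N₂ ≈ 14960 RPM

r = 263 mm / 2 = 131.5 mm = 13.15 cm
Current RCF = 1.118 × 10⁻⁵ × 13.15 × (10064)² = 1.118 × 10⁻⁵ × 13.15 × 101,284,096 ≈ 14,890.5 × g
Target RCF = 14,890.5 + 18,000 = 32,890.5 × g
N² = 32,890.5 / (14.7017 × 10⁻⁵) = 223,719,026
N ≈ √223,719,026 ≈ 14,957.2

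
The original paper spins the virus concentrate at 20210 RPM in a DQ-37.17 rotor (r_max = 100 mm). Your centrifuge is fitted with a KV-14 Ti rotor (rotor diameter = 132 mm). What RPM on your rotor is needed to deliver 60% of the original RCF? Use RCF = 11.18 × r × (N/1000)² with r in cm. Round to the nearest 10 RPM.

19270 RPM

Original rotor: r = 100 mm = 10.0 cm
RCF = 11.18 × r × (N/1000)²
RCF_original = 11.18 × 10 × (20.21)² = 11.18 × 10 × 408.4441 ≈ 45,664.1 × g
Target RCF = 0.6 × 45,664.1 ≈ 27,398.5 × g
Your rotor: r = 132 mm / 2 = 66 mm = 6.6 cm
27,398.5 = 11.18 × 6.6 × (N/1000)²
(N/1000)² = 27,398.5 / 73.788 = 371.3138
N = 1000 × √371.3138 ≈ 19,269.5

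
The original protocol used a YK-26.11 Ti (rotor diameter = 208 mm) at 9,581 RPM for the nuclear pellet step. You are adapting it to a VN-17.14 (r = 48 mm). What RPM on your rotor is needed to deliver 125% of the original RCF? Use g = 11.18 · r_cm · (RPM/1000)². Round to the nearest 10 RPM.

15770 RPM

Original rotor: r = 208 mm / 2 = 104 mm = 10.4 cm
RCF = 11.18 × r × (N/1000)²
RCF_original = 11.18 × 10.4 × (9.581)² = 11.18 × 10.4 × 91.795561 ≈ 10,673.3 × g
Target RCF = 1.25 × 10,673.3 ≈ 13,341.6 × g
Your rotor: r = 48 mm = 4.8 cm
13,341.6 = 11.18 × 4.8 × (N/1000)²
(N/1000)² = 13,341.6 / 53.664 = 248.6136
N = 1000 × √248.6136 ≈ 15,767.5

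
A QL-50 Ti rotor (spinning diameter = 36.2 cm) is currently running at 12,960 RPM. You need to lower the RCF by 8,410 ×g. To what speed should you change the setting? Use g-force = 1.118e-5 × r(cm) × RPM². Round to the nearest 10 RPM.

11240 RPM

r = 36.2 / 2 = 18.1 cm
Current RCF = 1.118 × 10⁻⁵ × 18.1 × (12960)² = 1.118 × 10⁻⁵ × 18.1 × 167,961,600 ≈ 33,988.4 × g
Target RCF = 33,988.4 − 8,410 = 25,578.4 × g
N² = 25,578.4 / (20.2358 × 10⁻⁵) = 126,401,724
N ≈ √126,401,724 ≈ 11,242.9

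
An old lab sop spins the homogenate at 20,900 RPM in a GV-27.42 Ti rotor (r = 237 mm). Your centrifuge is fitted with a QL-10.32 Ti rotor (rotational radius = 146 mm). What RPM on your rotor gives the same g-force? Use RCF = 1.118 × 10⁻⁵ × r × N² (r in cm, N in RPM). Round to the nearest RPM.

Original rotor: r = 237 mm = 23.7 cm
RCF_original = 1.118 × 10⁻⁵ × 23.7 × (20900)² = 1.118 × 10⁻⁵ × 23.7 × 436,810,000 ≈ 115,739.8 × g
Your rotor: r = 146 mm = 14.6 cm
115,739.8 = 1.118 × 10⁻⁵ × 14.6 × N²
N² = 115,739.8 / (16.3228 × 10⁻⁵) = 709,068,297
N ≈ √709,068,297 ≈ 26,628.3

26628 RPM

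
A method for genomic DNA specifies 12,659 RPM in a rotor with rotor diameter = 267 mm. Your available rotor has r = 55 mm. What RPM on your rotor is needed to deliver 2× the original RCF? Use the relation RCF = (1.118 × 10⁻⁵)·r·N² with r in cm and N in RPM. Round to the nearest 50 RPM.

27900 RPM

Original rotor: r = 267 mm / 2 = 133.5 mm = 13.35 cm
RCF_original = 1.118 × 10⁻⁵ × 13.35 × (12659)² = 1.118 × 10⁻⁵ × 13.35 × 160,250,281 ≈ 23,917.8 × g
Target RCF = 2 × 23,917.8 ≈ 47,835.6 × g
Your rotor: r = 55 mm = 5.5 cm
47,835.6 = 1.118 × 10⁻⁵ × 5.5 × N²
N² = 47,835.6 / (6.149 × 10⁻⁵) = 777,941,129
N ≈ √777,941,129 ≈ 27,891.6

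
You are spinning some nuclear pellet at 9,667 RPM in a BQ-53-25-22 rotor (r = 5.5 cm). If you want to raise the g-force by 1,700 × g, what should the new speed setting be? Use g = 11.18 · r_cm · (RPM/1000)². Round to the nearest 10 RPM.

Current RCF = 11.18 × 5.5 × (9.667)² = 11.18 × 5.5 × 93.450889 ≈ 5,746.3 × g
Target RCF = 5,746.3 + 1,700 = 7,446.3 × g
(N/1000)² = 7,446.3 / 61.49 = 121.0977
N = 1000 × √121.0977 ≈ 11,004.4

≈ 11000 RPM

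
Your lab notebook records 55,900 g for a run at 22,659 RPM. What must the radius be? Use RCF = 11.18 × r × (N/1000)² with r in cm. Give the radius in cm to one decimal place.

55900 = 11.18 × r × (22.659)²
r = 55900 / (11.18 × 513.430281) = 55900 / 5740.151 ≈ 9.738 cm

≈ 9.7 cm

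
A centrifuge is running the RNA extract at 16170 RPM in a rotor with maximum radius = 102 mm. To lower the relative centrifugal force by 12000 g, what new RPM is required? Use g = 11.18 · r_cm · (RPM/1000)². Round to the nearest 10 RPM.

≈ 12500 RPM

r = 102 mm = 10.2 cm
Current RCF = 11.18 × 10.2 × (16.17)² = 11.18 × 10.2 × 261.4689 ≈ 29,816.9 × g
Target RCF = 29,816.9 − 12,000 = 17,816.9 × g
(N/1000)² = 17,816.9 / 114.036 = 156.2393
N = 1000 × √156.2393 ≈ 12,499.6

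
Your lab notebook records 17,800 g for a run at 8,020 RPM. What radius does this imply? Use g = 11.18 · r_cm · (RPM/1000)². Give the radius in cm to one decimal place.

≈ 24.8 cm

RCF = 11.18 × r × (N/1000)²
17800 = 11.18 × r × (8.02)²
r = 17800 / (11.18 × 64.3204) = 17800 / 719.1021 ≈ 24.753 cm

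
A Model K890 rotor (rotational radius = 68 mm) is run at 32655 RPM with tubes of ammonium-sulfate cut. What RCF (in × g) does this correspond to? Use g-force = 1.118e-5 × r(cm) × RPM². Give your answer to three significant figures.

r = 68 mm = 6.8 cm
RCF = 1.118 × 10⁻⁵ × 6.8 × (32655)² = 1.118 × 10⁻⁵ × 6.8 × 1,066,349,025 ≈ 81,068.1 × g

≈ 81100 × g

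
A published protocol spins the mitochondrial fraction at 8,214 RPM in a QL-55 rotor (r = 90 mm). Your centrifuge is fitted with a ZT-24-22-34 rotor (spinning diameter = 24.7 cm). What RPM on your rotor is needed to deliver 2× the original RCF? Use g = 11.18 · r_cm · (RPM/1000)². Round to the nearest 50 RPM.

9900 RPM

Original rotor: r = 90 mm = 9.0 cm
RCF_original = 11.18 × 9 × (8.214)² = 11.18 × 9 × 67.469796 ≈ 6,788.8 × g
Target RCF = 2 × 6,788.8 ≈ 13,577.6 × g
Your rotor: r = 24.7 / 2 = 12.35 cm
13,577.6 = 11.18 × 12.35 × (N/1000)²
(N/1000)² = 13,577.6 / 138.073 = 98.33639
N = 1000 × √98.33639 ≈ 9,916.5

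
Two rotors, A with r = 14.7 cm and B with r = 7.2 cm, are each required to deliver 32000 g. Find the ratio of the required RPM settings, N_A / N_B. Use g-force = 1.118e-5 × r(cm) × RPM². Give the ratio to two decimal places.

0.70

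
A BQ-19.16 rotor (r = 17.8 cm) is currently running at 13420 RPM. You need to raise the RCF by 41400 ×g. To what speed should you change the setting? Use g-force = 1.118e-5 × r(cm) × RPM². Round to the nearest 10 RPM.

Current RCF = 1.118 × 10⁻⁵ × 17.8 × (13420)² = 1.118 × 10⁻⁵ × 17.8 × 180,096,400 ≈ 35,839.9 × g
Target RCF = 35,839.9 + 41,400 = 77,239.9 × g
N² = 77,239.9 / (19.9004 × 10⁻⁵) = 388,132,399
N ≈ √388,132,399 ≈ 19,701.1

N₂ ≈ 19700 RPM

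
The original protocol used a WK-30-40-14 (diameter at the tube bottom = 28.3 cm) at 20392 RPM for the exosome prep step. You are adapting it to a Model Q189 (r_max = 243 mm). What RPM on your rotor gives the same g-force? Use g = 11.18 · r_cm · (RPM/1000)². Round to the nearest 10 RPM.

Original rotor: r = 28.3 / 2 = 14.15 cm
RCF_original = 11.18 × 14.15 × (20.392)² = 11.18 × 14.15 × 415.833664 ≈ 65,783.6 × g
Your rotor: r = 243 mm = 24.3 cm
65,783.6 = 11.18 × 24.3 × (N/1000)²
(N/1000)² = 65,783.6 / 271.674 = 242.1417
N = 1000 × √242.1417 ≈ 15,560.9

15560 RPM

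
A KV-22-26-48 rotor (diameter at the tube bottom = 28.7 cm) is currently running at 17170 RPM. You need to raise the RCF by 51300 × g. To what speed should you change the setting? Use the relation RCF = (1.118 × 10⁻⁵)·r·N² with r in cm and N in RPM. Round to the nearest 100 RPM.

24800 RPM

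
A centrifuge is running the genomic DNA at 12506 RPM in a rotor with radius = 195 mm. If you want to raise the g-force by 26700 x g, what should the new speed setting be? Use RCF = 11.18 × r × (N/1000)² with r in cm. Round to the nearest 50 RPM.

N₂ ≈ 16700 RPM

r = 195 mm = 19.5 cm
Current RCF = 11.18 × 19.5 × (12.506)² = 11.18 × 19.5 × 156.400036 ≈ 34,096.8 × g
Target RCF = 34,096.8 + 26,700 = 60,796.8 × g
(N/1000)² = 60,796.8 / 218.01 = 278.8716
N = 1000 × √278.8716 ≈ 16,699.4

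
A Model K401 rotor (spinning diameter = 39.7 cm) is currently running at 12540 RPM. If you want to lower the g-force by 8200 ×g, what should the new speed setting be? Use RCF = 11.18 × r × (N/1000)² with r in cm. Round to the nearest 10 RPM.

r = 39.7 / 2 = 19.85 cm
Current RCF = 11.18 × 19.85 × (12.54)² = 11.18 × 19.85 × 157.2516 ≈ 34,897.7 × g
Target RCF = 34,897.7 − 8,200 = 26,697.7 × g
(N/1000)² = 26,697.7 / 221.923 = 120.3016
N = 1000 × √120.3016 ≈ 10,968.2

≈ 10970 RPM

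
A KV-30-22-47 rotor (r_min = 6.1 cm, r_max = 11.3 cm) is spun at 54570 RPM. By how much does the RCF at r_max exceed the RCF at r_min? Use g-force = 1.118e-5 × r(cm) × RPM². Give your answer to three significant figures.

ΔRCF ≈ 173000 x g

ΔRCF = 1.118 × 10⁻⁵ × (r_max − r_min) × N² = 1.118 × 10⁻⁵ × 5.2 × 2,977,884,900 ≈ 173,122.3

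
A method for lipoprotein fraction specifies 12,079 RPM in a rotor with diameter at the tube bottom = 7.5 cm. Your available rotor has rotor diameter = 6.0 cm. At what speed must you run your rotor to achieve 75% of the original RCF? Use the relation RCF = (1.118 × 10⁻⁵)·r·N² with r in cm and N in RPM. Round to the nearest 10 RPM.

≈ 11700 RPM

Original rotor: r = 7.5 / 2 = 3.75 cm
RCF_original = 1.118 × 10⁻⁵ × 3.75 × (12079)² = 1.118 × 10⁻⁵ × 3.75 × 145,902,241 ≈ 6,117 × g
Target RCF = 0.75 × 6,117 ≈ 4,587.8 × g
Your rotor: r = 6.0 / 2 = 3 cm
4,587.8 = 1.118 × 10⁻⁵ × 3 × N²
N² = 4,587.8 / (3.354 × 10⁻⁵) = 136,785,927
N ≈ √136,785,927 ≈ 11,695.6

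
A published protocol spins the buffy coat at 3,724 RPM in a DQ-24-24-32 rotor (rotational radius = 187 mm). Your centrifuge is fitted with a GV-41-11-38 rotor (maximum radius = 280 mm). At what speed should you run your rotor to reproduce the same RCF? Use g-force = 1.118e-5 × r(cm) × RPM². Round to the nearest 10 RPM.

Original rotor: r = 187 mm = 18.7 cm
RCF_original = 1.118 × 10⁻⁵ × 18.7 × (3724)² = 1.118 × 10⁻⁵ × 18.7 × 13,868,176 ≈ 2,899.4 × g
Your rotor: r = 280 mm = 28.0 cm
2,899.4 = 1.118 × 10⁻⁵ × 28 × N²
N² = 2,899.4 / (31.304 × 10⁻⁵) = 9,262,075
N ≈ √9,262,075 ≈ 3,043.4

3040 RPM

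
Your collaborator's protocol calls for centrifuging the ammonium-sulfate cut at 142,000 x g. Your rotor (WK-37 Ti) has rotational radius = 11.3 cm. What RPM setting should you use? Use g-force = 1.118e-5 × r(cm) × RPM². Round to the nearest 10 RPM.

142,000 = 1.118 × 10⁻⁵ × 11.3 × N²
N² = 142,000 / (12.6334 × 10⁻⁵) = 1,124,004,623
N ≈ √1,124,004,623 ≈ 33,526.2

33530 RPM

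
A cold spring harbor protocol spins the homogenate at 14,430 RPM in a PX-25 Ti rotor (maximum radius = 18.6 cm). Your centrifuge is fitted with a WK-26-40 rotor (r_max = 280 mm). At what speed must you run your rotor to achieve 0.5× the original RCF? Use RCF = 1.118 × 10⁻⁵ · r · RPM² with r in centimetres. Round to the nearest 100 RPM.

RCF_original = 1.118 × 10⁻⁵ × 18.6 × (14430)² = 1.118 × 10⁻⁵ × 18.6 × 208,224,900 ≈ 43,300 × g
Target RCF = 0.5 × 43,300 ≈ 21,650 × g
Your rotor: r = 280 mm = 28.0 cm
21,650 = 1.118 × 10⁻⁵ × 28 × N²
N² = 21,650 / (31.304 × 10⁻⁵) = 69,160,491
N ≈ √69,160,491 ≈ 8,316.3

≈ 8300 RPM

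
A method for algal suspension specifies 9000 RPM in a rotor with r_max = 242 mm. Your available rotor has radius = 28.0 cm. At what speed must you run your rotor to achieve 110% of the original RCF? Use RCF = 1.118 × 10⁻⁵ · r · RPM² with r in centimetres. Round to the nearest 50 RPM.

8800 RPM

Original rotor: r = 242 mm = 24.2 cm
RCF = 1.118 × 10⁻⁵ × r × N²
RCF_original = 1.118 × 10⁻⁵ × 24.2 × (9000)² = 1.118 × 10⁻⁵ × 24.2 × 81,000,000 ≈ 21,915 × g
Target RCF = 1.1 × 21,915 ≈ 24,106.5 × g
24,106.5 = 1.118 × 10⁻⁵ × 28 × N²
N² = 24,106.5 / (31.304 × 10⁻⁵) = 77,007,731
N ≈ √77,007,731 ≈ 8,775.4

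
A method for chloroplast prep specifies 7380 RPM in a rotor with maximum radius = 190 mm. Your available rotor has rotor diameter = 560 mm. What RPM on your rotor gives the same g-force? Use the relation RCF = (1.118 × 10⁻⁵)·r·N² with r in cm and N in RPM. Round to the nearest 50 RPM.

≈ 6100 RPM

Original rotor: r = 190 mm = 19.0 cm
RCF_original = 1.118 × 10⁻⁵ × 19 × (7380)² = 1.118 × 10⁻⁵ × 19 × 54,464,400 ≈ 11,569.3 × g
Your rotor: r = 560 mm / 2 = 280 mm = 28 cm
11,569.3 = 1.118 × 10⁻⁵ × 28 × N²
N² = 11,569.3 / (31.304 × 10⁻⁵) = 36,957,897
N ≈ √36,957,897 ≈ 6,079.3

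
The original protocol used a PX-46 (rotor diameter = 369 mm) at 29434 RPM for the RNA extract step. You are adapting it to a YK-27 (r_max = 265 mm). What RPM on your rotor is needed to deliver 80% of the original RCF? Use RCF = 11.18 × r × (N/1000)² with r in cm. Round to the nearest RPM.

Original rotor: r = 369 mm / 2 = 184.5 mm = 18.45 cm
RCF_original = 11.18 × 18.45 × (29.434)² = 11.18 × 18.45 × 866.360356 ≈ 178,705 × g
Target RCF = 0.8 × 178,705 ≈ 142,964 × g
Your rotor: r = 265 mm = 26.5 cm
142,964 = 11.18 × 26.5 × (N/1000)²
(N/1000)² = 142,964 / 296.27 = 482.5463
N = 1000 × √482.5463 ≈ 21,966.9

21967 RPM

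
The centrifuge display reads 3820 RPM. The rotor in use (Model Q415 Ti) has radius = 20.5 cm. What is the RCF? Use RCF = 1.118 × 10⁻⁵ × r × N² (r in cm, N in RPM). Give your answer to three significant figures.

≈ 3340 ×g

RCF = 1.118 × 10⁻⁵ × r × N²
RCF = 1.118 × 10⁻⁵ × 20.5 × (3820)² = 1.118 × 10⁻⁵ × 20.5 × 14,592,400 ≈ 3,344.4 × g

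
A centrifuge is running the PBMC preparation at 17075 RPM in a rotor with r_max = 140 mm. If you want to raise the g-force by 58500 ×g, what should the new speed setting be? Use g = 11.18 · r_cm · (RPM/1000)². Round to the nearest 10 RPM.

N₂ ≈ 25790 RPM

r = 140 mm = 14.0 cm
Current RCF = 11.18 × 14 × (17.075)² = 11.18 × 14 × 291.555625 ≈ 45,634.3 × g
Target RCF = 45,634.3 + 58,500 = 104,134.3 × g
(N/1000)² = 104,134.3 / 156.52 = 665.3099
N = 1000 × √665.3099 ≈ 25,793.6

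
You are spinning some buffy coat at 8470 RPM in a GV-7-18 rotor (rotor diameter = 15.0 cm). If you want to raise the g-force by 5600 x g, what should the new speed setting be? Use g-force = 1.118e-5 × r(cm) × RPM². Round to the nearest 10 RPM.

N₂ ≈ 11770 RPM

r = 15.0 / 2 = 7.5 cm
Current RCF = 1.118 × 10⁻⁵ × 7.5 × (8470)² = 1.118 × 10⁻⁵ × 7.5 × 71,740,900 ≈ 6,015.5 × g
Target RCF = 6,015.5 + 5,600 = 11,615.5 × g
N² = 11,615.5 / (8.385 × 10⁻⁵) = 138,527,132
N ≈ √138,527,132 ≈ 11,769.8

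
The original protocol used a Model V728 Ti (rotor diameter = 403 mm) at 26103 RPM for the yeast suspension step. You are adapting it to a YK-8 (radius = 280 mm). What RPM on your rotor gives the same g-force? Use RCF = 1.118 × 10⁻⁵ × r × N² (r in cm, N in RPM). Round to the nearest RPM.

Original rotor: r = 403 mm / 2 = 201.5 mm = 20.15 cm
RCF = 1.118 × 10⁻⁵ × r × N²
RCF_original = 1.118 × 10⁻⁵ × 20.15 × (26103)² = 1.118 × 10⁻⁵ × 20.15 × 681,366,609 ≈ 153,496.2 × g
Your rotor: r = 280 mm = 28.0 cm
153,496.2 = 1.118 × 10⁻⁵ × 28 × N²
N² = 153,496.2 / (31.304 × 10⁻⁵) = 490,340,532
N ≈ √490,340,532 ≈ 22,143.6

22144 RPM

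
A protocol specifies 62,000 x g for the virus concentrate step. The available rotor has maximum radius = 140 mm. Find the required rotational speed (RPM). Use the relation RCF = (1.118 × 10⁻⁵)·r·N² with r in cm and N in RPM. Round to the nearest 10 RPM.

r = 140 mm = 14.0 cm
RCF = 1.118 × 10⁻⁵ × r × N²
62,000 = 1.118 × 10⁻⁵ × 14 × N²
N² = 62,000 / (15.652 × 10⁻⁵) = 396,115,512
N ≈ √396,115,512 ≈ 19,902.7

N ≈ 19900 RPM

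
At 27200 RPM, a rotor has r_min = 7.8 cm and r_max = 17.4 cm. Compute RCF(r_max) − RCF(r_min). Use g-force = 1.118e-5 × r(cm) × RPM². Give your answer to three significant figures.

ΔRCF = 1.118 × 10⁻⁵ × (r_max − r_min) × N² = 1.118 × 10⁻⁵ × 9.6 × 739,840,000 ≈ 79,405.5

79400 x g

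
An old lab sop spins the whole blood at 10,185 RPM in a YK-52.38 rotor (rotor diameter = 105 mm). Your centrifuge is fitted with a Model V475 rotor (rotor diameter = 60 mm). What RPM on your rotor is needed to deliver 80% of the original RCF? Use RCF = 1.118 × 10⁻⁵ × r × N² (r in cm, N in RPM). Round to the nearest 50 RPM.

12050 RPM

Original rotor: r = 105 mm / 2 = 52.5 mm = 5.25 cm
RCF_original = 1.118 × 10⁻⁵ × 5.25 × (10185)² = 1.118 × 10⁻⁵ × 5.25 × 103,734,225 ≈ 6,088.7 × g
Target RCF = 0.8 × 6,088.7 ≈ 4,871 × g
Your rotor: r = 60 mm / 2 = 30 mm = 3 cm
4,871 = 1.118 × 10⁻⁵ × 3 × N²
N² = 4,871 / (3.354 × 10⁻⁵) = 145,229,577
N ≈ √145,229,577 ≈ 12,051.1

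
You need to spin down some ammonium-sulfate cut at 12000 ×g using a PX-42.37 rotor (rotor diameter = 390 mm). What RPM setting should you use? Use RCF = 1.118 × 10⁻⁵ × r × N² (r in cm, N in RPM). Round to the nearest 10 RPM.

7420 RPM

r = 390 mm / 2 = 195 mm = 19.5 cm
12,000 = 1.118 × 10⁻⁵ × 19.5 × N²
N² = 12,000 / (21.801 × 10⁻⁵) = 55,043,347
N ≈ √55,043,347 ≈ 7,419.1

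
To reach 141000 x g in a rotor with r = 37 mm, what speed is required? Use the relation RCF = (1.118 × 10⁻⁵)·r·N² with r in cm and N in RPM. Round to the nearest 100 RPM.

N ≈ 58400 RPM

r = 37 mm = 3.7 cm
RCF = 1.118 × 10⁻⁵ × r × N²
141,000 = 1.118 × 10⁻⁵ × 3.7 × N²
N² = 141,000 / (4.1366 × 10⁻⁵) = 3,408,596,432
N ≈ √3,408,596,432 ≈ 58,383.2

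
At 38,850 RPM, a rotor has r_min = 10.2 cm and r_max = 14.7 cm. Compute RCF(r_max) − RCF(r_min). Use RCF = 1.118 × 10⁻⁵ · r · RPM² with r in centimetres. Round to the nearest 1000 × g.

≈ 76000 g

ΔRCF = 1.118 × 10⁻⁵ × (r_max − r_min) × N² = 1.118 × 10⁻⁵ × 4.5 × 1,509,322,500 ≈ 75,934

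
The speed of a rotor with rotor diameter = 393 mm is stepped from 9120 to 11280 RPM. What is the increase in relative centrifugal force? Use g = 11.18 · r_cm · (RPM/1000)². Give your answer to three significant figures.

≈ 9680 ×g

r = 393 mm / 2 = 196.5 mm = 19.65 cm
RCF₁ = 11.18 × 19.65 × (9.12)² = 11.18 × 19.65 × 83.1744 ≈ 18,272.3 × g
RCF₂ = 11.18 × 19.65 × (11.28)² = 11.18 × 19.65 × 127.2384 ≈ 27,952.6 × g
Increase = 27,952.6 − 18,272.3 = 9,680.3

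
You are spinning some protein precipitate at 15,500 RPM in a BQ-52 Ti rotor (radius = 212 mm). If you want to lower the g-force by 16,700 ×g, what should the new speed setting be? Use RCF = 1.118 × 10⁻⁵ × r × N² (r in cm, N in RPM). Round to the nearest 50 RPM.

N₂ ≈ 13050 RPM

r = 212 mm = 21.2 cm
Current RCF = 1.118 × 10⁻⁵ × 21.2 × (15500)² = 1.118 × 10⁻⁵ × 21.2 × 240,250,000 ≈ 56,943.1 × g
Target RCF = 56,943.1 − 16,700 = 40,243.1 × g
N² = 40,243.1 / (23.7016 × 10⁻⁵) = 169,790,647
N ≈ √169,790,647 ≈ 13,030.4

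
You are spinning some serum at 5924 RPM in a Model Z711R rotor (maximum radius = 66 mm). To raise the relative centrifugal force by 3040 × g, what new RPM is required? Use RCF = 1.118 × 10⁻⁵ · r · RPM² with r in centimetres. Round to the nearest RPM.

N₂ ≈ 8735 RPM

r = 66 mm = 6.6 cm
Current RCF = 1.118 × 10⁻⁵ × 6.6 × (5924)² = 1.118 × 10⁻⁵ × 6.6 × 35,093,776 ≈ 2,589.5 × g
Target RCF = 2,589.5 + 3,040 = 5,629.5 × g
N² = 5,629.5 / (7.3788 × 10⁻⁵) = 76,292,893
N ≈ √76,292,893 ≈ 8,734.6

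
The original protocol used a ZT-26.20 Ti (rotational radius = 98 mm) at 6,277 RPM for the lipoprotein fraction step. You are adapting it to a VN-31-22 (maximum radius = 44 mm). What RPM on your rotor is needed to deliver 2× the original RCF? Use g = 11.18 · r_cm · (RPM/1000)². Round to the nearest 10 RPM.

13250 RPM

Original rotor: r = 98 mm = 9.8 cm
RCF_original = 11.18 × 9.8 × (6.277)² = 11.18 × 9.8 × 39.400729 ≈ 4,316.9 × g
Target RCF = 2 × 4,316.9 ≈ 8,633.8 × g
Your rotor: r = 44 mm = 4.4 cm
8,633.8 = 11.18 × 4.4 × (N/1000)²
(N/1000)² = 8,633.8 / 49.192 = 175.5123
N = 1000 × √175.5123 ≈ 13,248.1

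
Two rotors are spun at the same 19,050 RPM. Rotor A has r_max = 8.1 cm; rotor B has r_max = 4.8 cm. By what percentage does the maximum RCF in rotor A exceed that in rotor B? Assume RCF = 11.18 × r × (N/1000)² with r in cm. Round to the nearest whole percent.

At equal RPM, RCF scales linearly with r: ratio = 8.1 / 4.8 = 1.6875.
So rotor A delivers 68.8% more g-force.

69%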